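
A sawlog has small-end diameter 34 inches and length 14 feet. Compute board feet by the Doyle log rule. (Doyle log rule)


Doyle: BF = (D - 4)^2 * L / 16
Adjusted diameter = 34 - 4 = 30 in
(D-4)^2 = 30^2 = 900
BF = 900 * 14 / 16 = 788 BF

788


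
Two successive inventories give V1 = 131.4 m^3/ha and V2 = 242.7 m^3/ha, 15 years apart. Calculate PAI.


Formula: PAI = (V_T2 - V_T1) / (T2 - T1)
Volume increment = 242.7 - 131.4 = 111.3 m^3/ha
PAI = 111.3 / 15 = 7.42 m^3/ha/year

7.42


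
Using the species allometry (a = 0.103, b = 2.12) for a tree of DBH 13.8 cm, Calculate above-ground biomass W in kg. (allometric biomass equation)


Formula: W = a * DBH^b  (allometric power law)
DBH^b = 13.8^2.12 = 260.9418
W = 0.103 * 260.9418 = 26.9 kg

26.9


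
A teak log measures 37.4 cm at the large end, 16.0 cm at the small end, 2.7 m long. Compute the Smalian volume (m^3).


Smalian: V = (A1 + A2)/2 * L,  A = pi*(D/200)^2
A1 = pi*(37.4/200)^2 = 0.109858 m^2
A2 = pi*(16.0/200)^2 = 0.020106 m^2
V = (0.109858+0.020106)/2*2.7 = 0.1755 m^3

0.1755


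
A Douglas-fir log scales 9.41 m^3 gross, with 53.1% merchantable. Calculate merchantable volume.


Formula: MV = V_total * (merchantable_pct / 100)
Merchantable fraction = 53.1% / 100 = 0.531
MV = 9.41 m^3 * 0.531 = 4.997 m^3

4.997


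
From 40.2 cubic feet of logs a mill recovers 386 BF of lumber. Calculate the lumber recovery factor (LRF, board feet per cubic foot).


Formula: LRF = Lumber Output (BF) / Log Input (ft^3)
LRF = 386 BF / 40.2 ft^3
LRF = 9.6 BF/ft^3

9.6


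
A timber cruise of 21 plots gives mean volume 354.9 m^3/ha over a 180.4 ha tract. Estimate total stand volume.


Formula: Total Volume = Mean Volume per ha * Total Area
Total Volume = 354.9 m^3/ha * 180.4 ha
Total Volume = 64024 m^3

64024


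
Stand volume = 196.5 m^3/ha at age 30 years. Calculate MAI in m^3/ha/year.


Formula: MAI = Total Volume / Stand Age
MAI = 196.5 m^3/ha / 30 years
MAI = 6.55 m^3/ha/year

6.55


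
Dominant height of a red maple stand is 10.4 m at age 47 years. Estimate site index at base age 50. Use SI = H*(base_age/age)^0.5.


Formula: SI = H_dom * (base_age / age)^0.5
Age ratio = 50 / 47 = 1.06383
sqrt(age_ratio) = 1.03142
SI = 10.4 * 1.03142 = 10.7 m

10.7


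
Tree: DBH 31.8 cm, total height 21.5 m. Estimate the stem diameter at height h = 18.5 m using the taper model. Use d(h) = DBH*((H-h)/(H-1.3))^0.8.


Taper: d(h) = DBH * ((H - h) / (H - 1.3))^0.8
Numerator = H - h = 21.5 - 18.5 = 3.0 m
Denominator = H - 1.3 = 21.5 - 1.3 = 20.2 m
Ratio = 3.0 / 20.2 = 0.14851
d = 31.8 * 0.14851^0.8 = 6.9 cm

6.9


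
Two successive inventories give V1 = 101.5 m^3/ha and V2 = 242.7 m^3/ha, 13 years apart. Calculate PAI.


Formula: PAI = (V_T2 - V_T1) / (T2 - T1)
Volume increment = 242.7 - 101.5 = 141.2 m^3/ha
PAI = 141.2 / 13 = 10.86 m^3/ha/year

10.86


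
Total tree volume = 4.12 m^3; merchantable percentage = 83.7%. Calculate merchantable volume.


Formula: MV = V_total * (merchantable_pct / 100)
Merchantable fraction = 83.7% / 100 = 0.837
MV = 4.12 m^3 * 0.837 = 3.448 m^3

3.448


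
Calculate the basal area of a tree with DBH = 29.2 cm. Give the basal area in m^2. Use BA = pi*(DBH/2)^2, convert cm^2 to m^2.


Formula: BA = pi * (DBH/2)^2 / 10000  (cm^2 to m^2)
Radius = DBH/2 = 29.2/2 = 14.6 cm
BA = pi * 14.6^2 / 10000
   = 669.6619 cm^2 / 10000
   = 0.067 m^2

0.067


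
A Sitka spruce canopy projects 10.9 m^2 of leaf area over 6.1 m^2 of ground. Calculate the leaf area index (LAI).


Formula: LAI = total leaf area / ground area  (dimensionless)
LAI = 10.9 m^2 / 6.1 m^2
LAI = 1.79

1.79


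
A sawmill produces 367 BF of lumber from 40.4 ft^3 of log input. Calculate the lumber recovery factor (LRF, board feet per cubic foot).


Formula: LRF = Lumber Output (BF) / Log Input (ft^3)
LRF = 367 BF / 40.4 ft^3
LRF = 9.08 BF/ft^3

9.08


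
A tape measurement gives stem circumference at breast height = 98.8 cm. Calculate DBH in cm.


Formula: DBH = C / pi
DBH = 98.8 / pi
pi = 3.14159...
DBH = 31.4 cm

31.4


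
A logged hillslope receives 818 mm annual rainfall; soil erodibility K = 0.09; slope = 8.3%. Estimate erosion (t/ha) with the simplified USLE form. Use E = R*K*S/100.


Formula: E = R * K * S / 100  (simplified USLE)
R * K = 818 * 0.09 = 73.62
E = 73.62 * 8.3 / 100 = 6.11 t/ha

6.11


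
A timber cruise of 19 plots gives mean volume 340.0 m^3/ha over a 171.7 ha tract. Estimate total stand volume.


Formula: Total Volume = Mean Volume per ha * Total Area
Total Volume = 340.0 m^3/ha * 171.7 ha
Total Volume = 58378 m^3

58378


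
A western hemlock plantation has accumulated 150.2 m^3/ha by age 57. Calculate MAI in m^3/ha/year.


Formula: MAI = Total Volume / Stand Age
MAI = 150.2 m^3/ha / 57 years
MAI = 2.64 m^3/ha/year

2.64


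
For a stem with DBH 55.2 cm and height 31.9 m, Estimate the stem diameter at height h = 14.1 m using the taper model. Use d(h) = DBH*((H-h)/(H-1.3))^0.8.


Taper: d(h) = DBH * ((H - h) / (H - 1.3))^0.8
Numerator = H - h = 31.9 - 14.1 = 17.8 m
Denominator = H - 1.3 = 31.9 - 1.3 = 30.6 m
Ratio = 17.8 / 30.6 = 0.5817
d = 55.2 * 0.5817^0.8 = 35.8 cm

35.8


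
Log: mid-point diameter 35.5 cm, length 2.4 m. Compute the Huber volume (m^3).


Huber: V = Am * L,  Am = pi*(Dm/200)^2
Am = pi*(35.5/200)^2 = 0.09898 m^2
V = 0.09898*2.4 = 0.2376 m^3

0.2376


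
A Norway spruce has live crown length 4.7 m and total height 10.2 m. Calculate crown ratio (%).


Formula: Crown Ratio = (Crown Length / Total Height) * 100
CR = (4.7 m / 10.2 m) * 100
CR = 0.4608 * 100 = 46.1%

46.1


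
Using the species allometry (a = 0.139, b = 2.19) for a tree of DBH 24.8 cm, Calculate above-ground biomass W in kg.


Formula: W = a * DBH^b  (allometric power law)
DBH^b = 24.8^2.19 = 1132.0072
W = 0.139 * 1132.0072 = 157.3 kg

157.3


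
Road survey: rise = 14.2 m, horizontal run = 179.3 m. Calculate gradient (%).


Formula: Gradient = rise / run * 100
Gradient = 14.2 / 179.3 * 100 = 7.9%

7.9


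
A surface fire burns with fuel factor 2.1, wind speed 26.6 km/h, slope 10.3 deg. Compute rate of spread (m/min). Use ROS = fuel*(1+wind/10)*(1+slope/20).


Formula: ROS = fuel * (1 + wind/10) * (1 + slope/20)
Wind factor = 1 + 26.6/10 = 3.66
Slope factor = 1 + 10.3/20 = 1.515
ROS = 2.1 * 3.66 * 1.515 = 11.64 m/min

11.64


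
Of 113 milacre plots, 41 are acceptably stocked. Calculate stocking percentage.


Formula: Stocking % = stocked plots / total plots * 100
Stocking = 41 / 113 * 100
Stocking = 0.3628 * 100 = 36.3%

36.3


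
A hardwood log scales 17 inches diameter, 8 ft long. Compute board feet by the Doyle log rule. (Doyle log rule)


Doyle: BF = (D - 4)^2 * L / 16
Adjusted diameter = 17 - 4 = 13 in
(D-4)^2 = 13^2 = 169
BF = 169 * 8 / 16 = 85 BF

85


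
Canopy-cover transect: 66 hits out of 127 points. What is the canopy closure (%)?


Formula: Canopy closure = covered points / total points * 100
Closure = 66 / 127 * 100
Closure = 0.5197 * 100 = 52.0%

52.0


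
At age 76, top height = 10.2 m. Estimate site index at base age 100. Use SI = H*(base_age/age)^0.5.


Formula: SI = H_dom * (base_age / age)^0.5
Age ratio = 100 / 76 = 1.31579
sqrt(age_ratio) = 1.14708
SI = 10.2 * 1.14708 = 11.7 m

11.7


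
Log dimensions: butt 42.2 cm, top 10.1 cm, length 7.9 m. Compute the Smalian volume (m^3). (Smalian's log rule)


Smalian: V = (A1 + A2)/2 * L,  A = pi*(D/200)^2
A1 = pi*(42.2/200)^2 = 0.139867 m^2
A2 = pi*(10.1/200)^2 = 0.008012 m^2
V = (0.139867+0.008012)/2*7.9 = 0.5841 m^3

0.5841


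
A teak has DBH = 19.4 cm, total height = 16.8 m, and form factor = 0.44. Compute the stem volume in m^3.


Formula: V = pi * (DBH/200)^2 * H * ff
Radius = DBH/200 = 19.4/200 = 0.097 m
Radius^2 = 0.097^2 = 0.009409 m^2
V = pi * 0.009409 * 16.8 * 0.44
V = 0.219 m^3

0.219


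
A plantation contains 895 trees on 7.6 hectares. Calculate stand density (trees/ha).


Formula: Stand Density = N_trees / Area_ha
Density = 895 trees / 7.6 ha
Density = 118 trees/ha

118


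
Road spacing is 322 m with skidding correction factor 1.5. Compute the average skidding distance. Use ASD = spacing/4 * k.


Formula: ASD = (spacing / 4) * correction
Uncorrected distance = spacing / 4 = 322 / 4 = 80.5 m
ASD = 80.5 * 1.5 = 121 m

121


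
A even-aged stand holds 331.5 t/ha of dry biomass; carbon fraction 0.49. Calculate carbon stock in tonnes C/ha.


Formula: Carbon Stock = Biomass * Carbon Fraction
C = 331.5 t/ha * 0.49
C = 162.4 t C/ha

162.4


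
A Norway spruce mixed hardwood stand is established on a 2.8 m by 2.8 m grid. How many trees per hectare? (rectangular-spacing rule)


Formula: TPH = 10000 m^2/ha / (spacing_x * spacing_y)
Area per tree = 2.8 m * 2.8 m = 7.84 m^2
TPH = 10000 / 7.84 = 1276 trees/ha

1276


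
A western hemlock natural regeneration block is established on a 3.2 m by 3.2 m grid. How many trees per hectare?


Formula: TPH = 10000 m^2/ha / (spacing_x * spacing_y)
Area per tree = 3.2 m * 3.2 m = 10.24 m^2
TPH = 10000 / 10.24 = 977 trees/ha

977


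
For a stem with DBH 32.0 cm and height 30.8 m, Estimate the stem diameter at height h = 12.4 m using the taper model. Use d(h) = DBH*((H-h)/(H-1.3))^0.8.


Taper: d(h) = DBH * ((H - h) / (H - 1.3))^0.8
Numerator = H - h = 30.8 - 12.4 = 18.4 m
Denominator = H - 1.3 = 30.8 - 1.3 = 29.5 m
Ratio = 18.4 / 29.5 = 0.62373
d = 32.0 * 0.62373^0.8 = 21.9 cm

21.9


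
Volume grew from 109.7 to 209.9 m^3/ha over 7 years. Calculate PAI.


Formula: PAI = (V_T2 - V_T1) / (T2 - T1)
Volume increment = 209.9 - 109.7 = 100.2 m^3/ha
PAI = 100.2 / 7 = 14.31 m^3/ha/year

14.31


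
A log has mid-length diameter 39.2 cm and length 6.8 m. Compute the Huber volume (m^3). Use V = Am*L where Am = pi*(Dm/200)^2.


Huber: V = Am * L,  Am = pi*(Dm/200)^2
Am = pi*(39.2/200)^2 = 0.120687 m^2
V = 0.120687*6.8 = 0.8207 m^3

0.8207


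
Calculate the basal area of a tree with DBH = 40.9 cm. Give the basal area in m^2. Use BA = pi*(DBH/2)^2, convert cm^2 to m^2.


Formula: BA = pi * (DBH/2)^2 / 10000  (cm^2 to m^2)
Radius = DBH/2 = 40.9/2 = 20.45 cm
BA = pi * 20.45^2 / 10000
   = 1313.8219 cm^2 / 10000
   = 0.1314 m^2

0.1314


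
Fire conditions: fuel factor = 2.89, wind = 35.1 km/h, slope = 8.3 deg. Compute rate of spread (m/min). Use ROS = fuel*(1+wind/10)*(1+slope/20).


Formula: ROS = fuel * (1 + wind/10) * (1 + slope/20)
Wind factor = 1 + 35.1/10 = 4.51
Slope factor = 1 + 8.3/20 = 1.415
ROS = 2.89 * 4.51 * 1.415 = 18.44 m/min

18.44


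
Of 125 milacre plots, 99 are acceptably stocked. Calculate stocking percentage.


Formula: Stocking % = stocked plots / total plots * 100
Stocking = 99 / 125 * 100
Stocking = 0.792 * 100 = 79.2%

79.2


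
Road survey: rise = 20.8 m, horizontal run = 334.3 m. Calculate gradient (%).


Formula: Gradient = rise / run * 100
Gradient = 20.8 / 334.3 * 100 = 6.2%

6.2


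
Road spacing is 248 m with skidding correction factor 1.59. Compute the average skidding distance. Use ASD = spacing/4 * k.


Formula: ASD = (spacing / 4) * correction
Uncorrected distance = spacing / 4 = 248 / 4 = 62 m
ASD = 62 * 1.59 = 99 m

99


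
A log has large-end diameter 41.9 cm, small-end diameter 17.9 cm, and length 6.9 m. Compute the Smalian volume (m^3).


Smalian: V = (A1 + A2)/2 * L,  A = pi*(D/200)^2
A1 = pi*(41.9/200)^2 = 0.137885 m^2
A2 = pi*(17.9/200)^2 = 0.025165 m^2
V = (0.137885+0.025165)/2*6.9 = 0.5625 m^3

0.5625


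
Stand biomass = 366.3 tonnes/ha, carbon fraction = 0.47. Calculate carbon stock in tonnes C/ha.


Formula: Carbon Stock = Biomass * Carbon Fraction
C = 366.3 t/ha * 0.47
C = 172.2 t C/ha

172.2


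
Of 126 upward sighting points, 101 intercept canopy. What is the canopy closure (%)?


Formula: Canopy closure = covered points / total points * 100
Closure = 101 / 126 * 100
Closure = 0.8016 * 100 = 80.2%

80.2


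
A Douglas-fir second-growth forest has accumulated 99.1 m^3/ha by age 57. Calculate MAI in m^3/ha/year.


Formula: MAI = Total Volume / Stand Age
MAI = 99.1 m^3/ha / 57 years
MAI = 1.74 m^3/ha/year

1.74


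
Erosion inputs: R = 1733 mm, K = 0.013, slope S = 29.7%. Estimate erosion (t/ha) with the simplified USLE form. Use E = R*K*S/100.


Formula: E = R * K * S / 100  (simplified USLE)
R * K = 1733 * 0.013 = 22.529
E = 22.529 * 29.7 / 100 = 6.69 t/ha

6.69


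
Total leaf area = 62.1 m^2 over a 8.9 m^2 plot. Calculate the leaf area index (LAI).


Formula: LAI = total leaf area / ground area  (dimensionless)
LAI = 62.1 m^2 / 8.9 m^2
LAI = 6.98

6.98


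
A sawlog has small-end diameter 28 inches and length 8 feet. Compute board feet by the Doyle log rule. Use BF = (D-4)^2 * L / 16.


Doyle: BF = (D - 4)^2 * L / 16
Adjusted diameter = 28 - 4 = 24 in
(D-4)^2 = 24^2 = 576
BF = 576 * 8 / 16 = 288 BF

288


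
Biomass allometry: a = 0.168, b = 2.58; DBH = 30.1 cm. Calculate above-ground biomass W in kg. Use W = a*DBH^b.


Formula: W = a * DBH^b  (allometric power law)
DBH^b = 30.1^2.58 = 6526.8188
W = 0.168 * 6526.8188 = 1096.5 kg

1096.5


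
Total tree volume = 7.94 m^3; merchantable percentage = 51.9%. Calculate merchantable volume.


Formula: MV = V_total * (merchantable_pct / 100)
Merchantable fraction = 51.9% / 100 = 0.519
MV = 7.94 m^3 * 0.519 = 4.121 m^3

4.121


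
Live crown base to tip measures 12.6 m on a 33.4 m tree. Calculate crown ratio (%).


Formula: Crown Ratio = (Crown Length / Total Height) * 100
CR = (12.6 m / 33.4 m) * 100
CR = 0.3772 * 100 = 37.7%

37.7


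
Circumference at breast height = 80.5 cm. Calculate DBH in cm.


Formula: DBH = C / pi
DBH = 80.5 / pi
pi = 3.14159...
DBH = 25.6 cm

25.6


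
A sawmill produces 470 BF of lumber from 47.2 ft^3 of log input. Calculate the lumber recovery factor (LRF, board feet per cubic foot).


Formula: LRF = Lumber Output (BF) / Log Input (ft^3)
LRF = 470 BF / 47.2 ft^3
LRF = 9.96 BF/ft^3

9.96


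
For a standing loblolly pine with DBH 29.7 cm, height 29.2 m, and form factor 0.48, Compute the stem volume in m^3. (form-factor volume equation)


Formula: V = pi * (DBH/200)^2 * H * ff
Radius = DBH/200 = 29.7/200 = 0.1485 m
Radius^2 = 0.1485^2 = 0.02205225 m^2
V = pi * 0.02205225 * 29.2 * 0.48
V = 0.971 m^3

0.971


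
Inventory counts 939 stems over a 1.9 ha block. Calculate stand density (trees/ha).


Formula: Stand Density = N_trees / Area_ha
Density = 939 trees / 1.9 ha
Density = 494 trees/ha

494


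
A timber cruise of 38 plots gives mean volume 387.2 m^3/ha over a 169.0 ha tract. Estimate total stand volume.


Formula: Total Volume = Mean Volume per ha * Total Area
Total Volume = 387.2 m^3/ha * 169.0 ha
Total Volume = 65437 m^3

65437


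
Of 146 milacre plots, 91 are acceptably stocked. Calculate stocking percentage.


Formula: Stocking % = stocked plots / total plots * 100
Stocking = 91 / 146 * 100
Stocking = 0.6233 * 100 = 62.3%

62.3


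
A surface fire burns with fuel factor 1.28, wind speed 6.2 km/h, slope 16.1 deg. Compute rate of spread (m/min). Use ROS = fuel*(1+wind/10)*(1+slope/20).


Formula: ROS = fuel * (1 + wind/10) * (1 + slope/20)
Wind factor = 1 + 6.2/10 = 1.62
Slope factor = 1 + 16.1/20 = 1.805
ROS = 1.28 * 1.62 * 1.805 = 3.74 m/min

3.74


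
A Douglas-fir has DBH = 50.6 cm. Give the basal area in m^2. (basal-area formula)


Formula: BA = pi * (DBH/2)^2 / 10000  (cm^2 to m^2)
Radius = DBH/2 = 50.6/2 = 25.3 cm
BA = pi * 25.3^2 / 10000
   = 2010.902 cm^2 / 10000
   = 0.2011 m^2

0.2011


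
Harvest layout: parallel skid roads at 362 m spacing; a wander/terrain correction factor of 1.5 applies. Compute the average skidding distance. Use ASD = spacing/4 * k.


Formula: ASD = (spacing / 4) * correction
Uncorrected distance = spacing / 4 = 362 / 4 = 90.5 m
ASD = 90.5 * 1.5 = 136 m

136


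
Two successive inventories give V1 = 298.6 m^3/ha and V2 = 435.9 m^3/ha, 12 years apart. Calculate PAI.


Formula: PAI = (V_T2 - V_T1) / (T2 - T1)
Volume increment = 435.9 - 298.6 = 137.3 m^3/ha
PAI = 137.3 / 12 = 11.44 m^3/ha/year

11.44


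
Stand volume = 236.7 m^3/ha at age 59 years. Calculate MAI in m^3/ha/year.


Formula: MAI = Total Volume / Stand Age
MAI = 236.7 m^3/ha / 59 years
MAI = 4.01 m^3/ha/year

4.01


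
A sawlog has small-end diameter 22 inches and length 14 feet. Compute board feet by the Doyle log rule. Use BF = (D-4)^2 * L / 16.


Doyle: BF = (D - 4)^2 * L / 16
Adjusted diameter = 22 - 4 = 18 in
(D-4)^2 = 18^2 = 324
BF = 324 * 14 / 16 = 284 BF

284


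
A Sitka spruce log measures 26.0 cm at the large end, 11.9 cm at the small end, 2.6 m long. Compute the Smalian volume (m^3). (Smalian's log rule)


Smalian: V = (A1 + A2)/2 * L,  A = pi*(D/200)^2
A1 = pi*(26.0/200)^2 = 0.053093 m^2
A2 = pi*(11.9/200)^2 = 0.011122 m^2
V = (0.053093+0.011122)/2*2.6 = 0.0835 m^3

0.0835


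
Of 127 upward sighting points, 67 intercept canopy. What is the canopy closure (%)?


Formula: Canopy closure = covered points / total points * 100
Closure = 67 / 127 * 100
Closure = 0.5276 * 100 = 52.8%

52.8


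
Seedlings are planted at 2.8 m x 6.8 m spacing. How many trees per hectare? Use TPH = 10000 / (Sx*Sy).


Formula: TPH = 10000 m^2/ha / (spacing_x * spacing_y)
Area per tree = 2.8 m * 6.8 m = 19.04 m^2
TPH = 10000 / 19.04 = 525 trees/ha

525


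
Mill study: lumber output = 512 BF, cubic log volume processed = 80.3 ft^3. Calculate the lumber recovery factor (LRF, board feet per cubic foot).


Formula: LRF = Lumber Output (BF) / Log Input (ft^3)
LRF = 512 BF / 80.3 ft^3
LRF = 6.38 BF/ft^3

6.38


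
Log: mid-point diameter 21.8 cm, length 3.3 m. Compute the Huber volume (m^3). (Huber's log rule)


Huber: V = Am * L,  Am = pi*(Dm/200)^2
Am = pi*(21.8/200)^2 = 0.037325 m^2
V = 0.037325*3.3 = 0.1232 m^3

0.1232


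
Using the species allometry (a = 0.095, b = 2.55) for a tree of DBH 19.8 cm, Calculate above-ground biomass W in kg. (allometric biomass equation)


Formula: W = a * DBH^b  (allometric power law)
DBH^b = 19.8^2.55 = 2025.332
W = 0.095 * 2025.332 = 192.4 kg

192.4


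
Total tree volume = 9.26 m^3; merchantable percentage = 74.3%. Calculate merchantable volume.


Formula: MV = V_total * (merchantable_pct / 100)
Merchantable fraction = 74.3% / 100 = 0.743
MV = 9.26 m^3 * 0.743 = 6.88 m^3

6.88


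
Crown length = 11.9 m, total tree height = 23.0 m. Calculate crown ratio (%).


Formula: Crown Ratio = (Crown Length / Total Height) * 100
CR = (11.9 m / 23.0 m) * 100
CR = 0.5174 * 100 = 51.7%

51.7


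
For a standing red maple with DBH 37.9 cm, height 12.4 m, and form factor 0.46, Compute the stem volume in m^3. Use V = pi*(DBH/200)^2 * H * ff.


Formula: V = pi * (DBH/200)^2 * H * ff
Radius = DBH/200 = 37.9/200 = 0.1895 m
Radius^2 = 0.1895^2 = 0.03591025 m^2
V = pi * 0.03591025 * 12.4 * 0.46
V = 0.643 m^3

0.643


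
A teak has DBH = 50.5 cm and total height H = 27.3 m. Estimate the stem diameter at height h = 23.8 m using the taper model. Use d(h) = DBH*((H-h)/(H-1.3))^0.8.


Taper: d(h) = DBH * ((H - h) / (H - 1.3))^0.8
Numerator = H - h = 27.3 - 23.8 = 3.5 m
Denominator = H - 1.3 = 27.3 - 1.3 = 26.0 m
Ratio = 3.5 / 26.0 = 0.13462
d = 50.5 * 0.13462^0.8 = 10.2 cm

10.2


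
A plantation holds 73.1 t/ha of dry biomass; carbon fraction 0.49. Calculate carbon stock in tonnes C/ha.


Formula: Carbon Stock = Biomass * Carbon Fraction
C = 73.1 t/ha * 0.49
C = 35.8 t C/ha

35.8


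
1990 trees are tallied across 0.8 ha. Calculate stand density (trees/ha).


Formula: Stand Density = N_trees / Area_ha
Density = 1990 trees / 0.8 ha
Density = 2488 trees/ha

2488


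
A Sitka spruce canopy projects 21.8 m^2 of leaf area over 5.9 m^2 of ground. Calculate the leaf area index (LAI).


Formula: LAI = total leaf area / ground area  (dimensionless)
LAI = 21.8 m^2 / 5.9 m^2
LAI = 3.69

3.69


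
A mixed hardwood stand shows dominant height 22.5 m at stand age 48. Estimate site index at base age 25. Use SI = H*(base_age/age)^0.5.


Formula: SI = H_dom * (base_age / age)^0.5
Age ratio = 25 / 48 = 0.52083
sqrt(age_ratio) = 0.72169
SI = 22.5 * 0.72169 = 16.2 m

16.2


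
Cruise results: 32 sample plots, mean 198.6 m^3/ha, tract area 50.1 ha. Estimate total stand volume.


Formula: Total Volume = Mean Volume per ha * Total Area
Total Volume = 198.6 m^3/ha * 50.1 ha
Total Volume = 9950 m^3

9950


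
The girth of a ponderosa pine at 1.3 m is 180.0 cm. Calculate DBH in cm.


Formula: DBH = C / pi
DBH = 180.0 / pi
pi = 3.14159...
DBH = 57.3 cm

57.3


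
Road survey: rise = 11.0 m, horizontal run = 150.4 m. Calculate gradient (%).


Formula: Gradient = rise / run * 100
Gradient = 11.0 / 150.4 * 100 = 7.3%

7.3


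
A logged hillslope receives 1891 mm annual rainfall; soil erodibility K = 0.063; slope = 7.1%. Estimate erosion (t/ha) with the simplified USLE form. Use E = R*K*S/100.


Formula: E = R * K * S / 100  (simplified USLE)
R * K = 1891 * 0.063 = 119.133
E = 119.133 * 7.1 / 100 = 8.46 t/ha

8.46


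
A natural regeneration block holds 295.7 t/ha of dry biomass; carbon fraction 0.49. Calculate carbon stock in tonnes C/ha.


Formula: Carbon Stock = Biomass * Carbon Fraction
C = 295.7 t/ha * 0.49
C = 144.9 t C/ha

144.9


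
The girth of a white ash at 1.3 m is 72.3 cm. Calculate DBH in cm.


Formula: DBH = C / pi
DBH = 72.3 / pi
pi = 3.14159...
DBH = 23.0 cm

23.0


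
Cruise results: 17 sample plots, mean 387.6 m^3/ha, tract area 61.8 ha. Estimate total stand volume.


Formula: Total Volume = Mean Volume per ha * Total Area
Total Volume = 387.6 m^3/ha * 61.8 ha
Total Volume = 23954 m^3

23954


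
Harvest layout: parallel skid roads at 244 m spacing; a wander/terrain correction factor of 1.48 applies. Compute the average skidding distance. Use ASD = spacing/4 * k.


Formula: ASD = (spacing / 4) * correction
Uncorrected distance = spacing / 4 = 244 / 4 = 61 m
ASD = 61 * 1.48 = 90 m

90


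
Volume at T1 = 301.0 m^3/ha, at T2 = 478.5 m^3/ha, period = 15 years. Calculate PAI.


Formula: PAI = (V_T2 - V_T1) / (T2 - T1)
Volume increment = 478.5 - 301.0 = 177.5 m^3/ha
PAI = 177.5 / 15 = 11.83 m^3/ha/year

11.83


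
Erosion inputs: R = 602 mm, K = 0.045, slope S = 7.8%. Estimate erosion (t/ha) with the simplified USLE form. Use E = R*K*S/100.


Formula: E = R * K * S / 100  (simplified USLE)
R * K = 602 * 0.045 = 27.09
E = 27.09 * 7.8 / 100 = 2.11 t/ha

2.11


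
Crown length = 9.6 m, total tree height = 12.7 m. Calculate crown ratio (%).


Formula: Crown Ratio = (Crown Length / Total Height) * 100
CR = (9.6 m / 12.7 m) * 100
CR = 0.7559 * 100 = 75.6%

75.6


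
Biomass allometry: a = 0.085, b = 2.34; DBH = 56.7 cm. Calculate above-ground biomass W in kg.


Formula: W = a * DBH^b  (allometric power law)
DBH^b = 56.7^2.34 = 12687.7426
W = 0.085 * 12687.7426 = 1078.5 kg

1078.5


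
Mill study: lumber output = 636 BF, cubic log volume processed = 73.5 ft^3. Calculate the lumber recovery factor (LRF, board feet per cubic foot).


Formula: LRF = Lumber Output (BF) / Log Input (ft^3)
LRF = 636 BF / 73.5 ft^3
LRF = 8.65 BF/ft^3

8.65


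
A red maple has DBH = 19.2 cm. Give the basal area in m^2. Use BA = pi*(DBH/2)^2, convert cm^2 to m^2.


Formula: BA = pi * (DBH/2)^2 / 10000  (cm^2 to m^2)
Radius = DBH/2 = 19.2/2 = 9.6 cm
BA = pi * 9.6^2 / 10000
   = 289.5292 cm^2 / 10000
   = 0.029 m^2

0.029


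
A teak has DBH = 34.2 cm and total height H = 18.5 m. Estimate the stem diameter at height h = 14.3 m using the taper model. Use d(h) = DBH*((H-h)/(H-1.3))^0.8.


Taper: d(h) = DBH * ((H - h) / (H - 1.3))^0.8
Numerator = H - h = 18.5 - 14.3 = 4.2 m
Denominator = H - 1.3 = 18.5 - 1.3 = 17.2 m
Ratio = 4.2 / 17.2 = 0.24419
d = 34.2 * 0.24419^0.8 = 11.1 cm

11.1


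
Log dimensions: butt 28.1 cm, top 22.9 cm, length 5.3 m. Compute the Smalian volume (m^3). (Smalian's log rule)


Smalian: V = (A1 + A2)/2 * L,  A = pi*(D/200)^2
A1 = pi*(28.1/200)^2 = 0.062016 m^2
A2 = pi*(22.9/200)^2 = 0.041187 m^2
V = (0.062016+0.041187)/2*5.3 = 0.2735 m^3

0.2735


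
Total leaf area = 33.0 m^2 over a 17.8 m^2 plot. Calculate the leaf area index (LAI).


Formula: LAI = total leaf area / ground area  (dimensionless)
LAI = 33.0 m^2 / 17.8 m^2
LAI = 1.85

1.85


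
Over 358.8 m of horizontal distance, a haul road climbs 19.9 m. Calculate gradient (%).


Formula: Gradient = rise / run * 100
Gradient = 19.9 / 358.8 * 100 = 5.5%

5.5


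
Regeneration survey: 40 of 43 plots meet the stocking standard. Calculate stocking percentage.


Formula: Stocking % = stocked plots / total plots * 100
Stocking = 40 / 43 * 100
Stocking = 0.9302 * 100 = 93.0%

93.0


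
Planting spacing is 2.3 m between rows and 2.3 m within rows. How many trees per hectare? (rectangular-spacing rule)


Formula: TPH = 10000 m^2/ha / (spacing_x * spacing_y)
Area per tree = 2.3 m * 2.3 m = 5.29 m^2
TPH = 10000 / 5.29 = 1890 trees/ha

1890


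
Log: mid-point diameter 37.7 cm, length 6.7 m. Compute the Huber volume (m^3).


Huber: V = Am * L,  Am = pi*(Dm/200)^2
Am = pi*(37.7/200)^2 = 0.111628 m^2
V = 0.111628*6.7 = 0.7479 m^3

0.7479


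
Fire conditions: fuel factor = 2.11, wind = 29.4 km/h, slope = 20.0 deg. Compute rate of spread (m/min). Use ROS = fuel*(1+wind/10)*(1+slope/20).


Formula: ROS = fuel * (1 + wind/10) * (1 + slope/20)
Wind factor = 1 + 29.4/10 = 3.94
Slope factor = 1 + 20.0/20 = 2.0
ROS = 2.11 * 3.94 * 2.0 = 16.63 m/min

16.63


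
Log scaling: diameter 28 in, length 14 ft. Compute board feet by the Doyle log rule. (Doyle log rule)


Doyle: BF = (D - 4)^2 * L / 16
Adjusted diameter = 28 - 4 = 24 in
(D-4)^2 = 24^2 = 576
BF = 576 * 14 / 16 = 504 BF

504


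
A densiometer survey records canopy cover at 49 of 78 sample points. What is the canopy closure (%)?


Formula: Canopy closure = covered points / total points * 100
Closure = 49 / 78 * 100
Closure = 0.6282 * 100 = 62.8%

62.8


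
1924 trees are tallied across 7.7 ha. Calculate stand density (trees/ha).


Formula: Stand Density = N_trees / Area_ha
Density = 1924 trees / 7.7 ha
Density = 250 trees/ha

250


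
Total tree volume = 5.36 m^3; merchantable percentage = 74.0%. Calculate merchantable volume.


Formula: MV = V_total * (merchantable_pct / 100)
Merchantable fraction = 74.0% / 100 = 0.74
MV = 5.36 m^3 * 0.74 = 3.966 m^3

3.966


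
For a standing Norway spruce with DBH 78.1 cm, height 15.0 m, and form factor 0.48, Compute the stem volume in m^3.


Formula: V = pi * (DBH/200)^2 * H * ff
Radius = DBH/200 = 78.1/200 = 0.3905 m
Radius^2 = 0.3905^2 = 0.15249025 m^2
V = pi * 0.15249025 * 15.0 * 0.48
V = 3.449 m^3

3.449


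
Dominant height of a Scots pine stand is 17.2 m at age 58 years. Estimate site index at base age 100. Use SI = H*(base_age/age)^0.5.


Formula: SI = H_dom * (base_age / age)^0.5
Age ratio = 100 / 58 = 1.72414
sqrt(age_ratio) = 1.31306
SI = 17.2 * 1.31306 = 22.6 m

22.6


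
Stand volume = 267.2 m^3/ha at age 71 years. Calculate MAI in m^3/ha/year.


Formula: MAI = Total Volume / Stand Age
MAI = 267.2 m^3/ha / 71 years
MAI = 3.76 m^3/ha/year

3.76


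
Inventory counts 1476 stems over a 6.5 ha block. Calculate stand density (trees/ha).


Formula: Stand Density = N_trees / Area_ha
Density = 1476 trees / 6.5 ha
Density = 227 trees/ha

227


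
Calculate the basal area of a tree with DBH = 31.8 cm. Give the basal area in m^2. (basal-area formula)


Formula: BA = pi * (DBH/2)^2 / 10000  (cm^2 to m^2)
Radius = DBH/2 = 31.8/2 = 15.9 cm
BA = pi * 15.9^2 / 10000
   = 794.226 cm^2 / 10000
   = 0.0794 m^2

0.0794


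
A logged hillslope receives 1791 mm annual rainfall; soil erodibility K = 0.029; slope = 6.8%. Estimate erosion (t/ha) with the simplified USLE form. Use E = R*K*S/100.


Formula: E = R * K * S / 100  (simplified USLE)
R * K = 1791 * 0.029 = 51.939
E = 51.939 * 6.8 / 100 = 3.53 t/ha

3.53


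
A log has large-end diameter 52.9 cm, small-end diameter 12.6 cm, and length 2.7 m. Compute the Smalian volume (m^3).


Smalian: V = (A1 + A2)/2 * L,  A = pi*(D/200)^2
A1 = pi*(52.9/200)^2 = 0.219787 m^2
A2 = pi*(12.6/200)^2 = 0.012469 m^2
V = (0.219787+0.012469)/2*2.7 = 0.3135 m^3

0.3135


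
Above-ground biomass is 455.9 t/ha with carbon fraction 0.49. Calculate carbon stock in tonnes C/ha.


Formula: Carbon Stock = Biomass * Carbon Fraction
C = 455.9 t/ha * 0.49
C = 223.4 t C/ha

223.4


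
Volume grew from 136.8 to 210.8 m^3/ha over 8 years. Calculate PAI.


Formula: PAI = (V_T2 - V_T1) / (T2 - T1)
Volume increment = 210.8 - 136.8 = 74.0 m^3/ha
PAI = 74.0 / 8 = 9.25 m^3/ha/year

9.25


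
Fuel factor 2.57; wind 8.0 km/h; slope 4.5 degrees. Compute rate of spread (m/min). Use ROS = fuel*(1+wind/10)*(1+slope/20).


Formula: ROS = fuel * (1 + wind/10) * (1 + slope/20)
Wind factor = 1 + 8.0/10 = 1.8
Slope factor = 1 + 4.5/20 = 1.225
ROS = 2.57 * 1.8 * 1.225 = 5.67 m/min

5.67


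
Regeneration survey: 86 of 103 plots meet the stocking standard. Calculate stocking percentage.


Formula: Stocking % = stocked plots / total plots * 100
Stocking = 86 / 103 * 100
Stocking = 0.835 * 100 = 83.5%

83.5


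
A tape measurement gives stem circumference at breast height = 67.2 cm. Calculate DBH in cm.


Formula: DBH = C / pi
DBH = 67.2 / pi
pi = 3.14159...
DBH = 21.4 cm

21.4


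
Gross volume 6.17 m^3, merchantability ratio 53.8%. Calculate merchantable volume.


Formula: MV = V_total * (merchantable_pct / 100)
Merchantable fraction = 53.8% / 100 = 0.538
MV = 6.17 m^3 * 0.538 = 3.319 m^3

3.319


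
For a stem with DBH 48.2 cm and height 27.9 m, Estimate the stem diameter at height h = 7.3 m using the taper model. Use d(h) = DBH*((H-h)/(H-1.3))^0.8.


Taper: d(h) = DBH * ((H - h) / (H - 1.3))^0.8
Numerator = H - h = 27.9 - 7.3 = 20.6 m
Denominator = H - 1.3 = 27.9 - 1.3 = 26.6 m
Ratio = 20.6 / 26.6 = 0.77444
d = 48.2 * 0.77444^0.8 = 39.3 cm

39.3


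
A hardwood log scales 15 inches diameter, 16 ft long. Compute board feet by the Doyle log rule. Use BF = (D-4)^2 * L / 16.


Doyle: BF = (D - 4)^2 * L / 16
Adjusted diameter = 15 - 4 = 11 in
(D-4)^2 = 11^2 = 121
BF = 121 * 16 / 16 = 121 BF

121


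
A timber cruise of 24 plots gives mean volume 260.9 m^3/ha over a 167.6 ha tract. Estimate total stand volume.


Formula: Total Volume = Mean Volume per ha * Total Area
Total Volume = 260.9 m^3/ha * 167.6 ha
Total Volume = 43727 m^3

43727


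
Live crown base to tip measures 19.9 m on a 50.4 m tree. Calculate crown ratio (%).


Formula: Crown Ratio = (Crown Length / Total Height) * 100
CR = (19.9 m / 50.4 m) * 100
CR = 0.3948 * 100 = 39.5%

39.5


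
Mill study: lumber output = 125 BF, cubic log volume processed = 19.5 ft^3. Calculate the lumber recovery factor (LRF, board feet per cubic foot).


Formula: LRF = Lumber Output (BF) / Log Input (ft^3)
LRF = 125 BF / 19.5 ft^3
LRF = 6.41 BF/ft^3

6.41


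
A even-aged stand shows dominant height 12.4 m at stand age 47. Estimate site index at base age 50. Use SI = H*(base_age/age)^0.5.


Formula: SI = H_dom * (base_age / age)^0.5
Age ratio = 50 / 47 = 1.06383
sqrt(age_ratio) = 1.03142
SI = 12.4 * 1.03142 = 12.8 m

12.8


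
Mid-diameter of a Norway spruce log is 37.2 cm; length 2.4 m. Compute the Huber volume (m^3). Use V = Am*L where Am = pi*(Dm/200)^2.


Huber: V = Am * L,  Am = pi*(Dm/200)^2
Am = pi*(37.2/200)^2 = 0.108687 m^2
V = 0.108687*2.4 = 0.2608 m^3

0.2608


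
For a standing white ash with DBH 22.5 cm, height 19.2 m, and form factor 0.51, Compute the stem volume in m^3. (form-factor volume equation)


Formula: V = pi * (DBH/200)^2 * H * ff
Radius = DBH/200 = 22.5/200 = 0.1125 m
Radius^2 = 0.1125^2 = 0.01265625 m^2
V = pi * 0.01265625 * 19.2 * 0.51
V = 0.389 m^3

0.389


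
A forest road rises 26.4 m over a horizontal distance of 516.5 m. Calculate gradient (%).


Formula: Gradient = rise / run * 100
Gradient = 26.4 / 516.5 * 100 = 5.1%

5.1


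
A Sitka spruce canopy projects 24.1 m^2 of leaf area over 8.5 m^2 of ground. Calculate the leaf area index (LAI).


Formula: LAI = total leaf area / ground area  (dimensionless)
LAI = 24.1 m^2 / 8.5 m^2
LAI = 2.84

2.84


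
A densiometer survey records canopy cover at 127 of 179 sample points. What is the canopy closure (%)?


Formula: Canopy closure = covered points / total points * 100
Closure = 127 / 179 * 100
Closure = 0.7095 * 100 = 70.9%

70.9


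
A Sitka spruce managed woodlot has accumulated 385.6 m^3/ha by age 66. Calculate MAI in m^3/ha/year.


Formula: MAI = Total Volume / Stand Age
MAI = 385.6 m^3/ha / 66 years
MAI = 5.84 m^3/ha/year

5.84


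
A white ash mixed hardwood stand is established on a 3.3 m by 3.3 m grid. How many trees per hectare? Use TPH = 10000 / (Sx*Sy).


Formula: TPH = 10000 m^2/ha / (spacing_x * spacing_y)
Area per tree = 3.3 m * 3.3 m = 10.89 m^2
TPH = 10000 / 10.89 = 918 trees/ha

918


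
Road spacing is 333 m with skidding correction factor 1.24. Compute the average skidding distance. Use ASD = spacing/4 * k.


Formula: ASD = (spacing / 4) * correction
Uncorrected distance = spacing / 4 = 333 / 4 = 83.25 m
ASD = 83.25 * 1.24 = 103 m

103


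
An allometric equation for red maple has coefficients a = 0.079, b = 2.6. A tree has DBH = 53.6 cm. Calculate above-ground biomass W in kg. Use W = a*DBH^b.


Formula: W = a * DBH^b  (allometric power law)
DBH^b = 53.6^2.6 = 31320.4832
W = 0.079 * 31320.4832 = 2474.3 kg

2474.3


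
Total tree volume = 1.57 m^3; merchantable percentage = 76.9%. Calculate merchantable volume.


Formula: MV = V_total * (merchantable_pct / 100)
Merchantable fraction = 76.9% / 100 = 0.769
MV = 1.57 m^3 * 0.769 = 1.207 m^3

1.207


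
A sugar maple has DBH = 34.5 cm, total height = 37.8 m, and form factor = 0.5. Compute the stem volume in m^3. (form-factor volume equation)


Formula: V = pi * (DBH/200)^2 * H * ff
Radius = DBH/200 = 34.5/200 = 0.1725 m
Radius^2 = 0.1725^2 = 0.02975625 m^2
V = pi * 0.02975625 * 37.8 * 0.5
V = 1.767 m^3

1.767


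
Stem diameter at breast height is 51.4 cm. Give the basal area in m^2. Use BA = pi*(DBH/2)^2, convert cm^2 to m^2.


Formula: BA = pi * (DBH/2)^2 / 10000  (cm^2 to m^2)
Radius = DBH/2 = 51.4/2 = 25.7 cm
BA = pi * 25.7^2 / 10000
   = 2074.9905 cm^2 / 10000
   = 0.2075 m^2

0.2075


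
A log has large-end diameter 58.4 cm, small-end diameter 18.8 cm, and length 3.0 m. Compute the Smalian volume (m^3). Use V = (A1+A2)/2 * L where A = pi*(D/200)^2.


Smalian: V = (A1 + A2)/2 * L,  A = pi*(D/200)^2
A1 = pi*(58.4/200)^2 = 0.267865 m^2
A2 = pi*(18.8/200)^2 = 0.027759 m^2
V = (0.267865+0.027759)/2*3.0 = 0.4434 m^3

0.4434


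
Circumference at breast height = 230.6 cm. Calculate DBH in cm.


Formula: DBH = C / pi
DBH = 230.6 / pi
pi = 3.14159...
DBH = 73.4 cm

73.4


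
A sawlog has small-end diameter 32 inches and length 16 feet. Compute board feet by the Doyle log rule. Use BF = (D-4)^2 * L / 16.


Doyle: BF = (D - 4)^2 * L / 16
Adjusted diameter = 32 - 4 = 28 in
(D-4)^2 = 28^2 = 784
BF = 784 * 16 / 16 = 784 BF

784


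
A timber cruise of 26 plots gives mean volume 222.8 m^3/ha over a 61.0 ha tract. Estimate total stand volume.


Formula: Total Volume = Mean Volume per ha * Total Area
Total Volume = 222.8 m^3/ha * 61.0 ha
Total Volume = 13591 m^3

13591


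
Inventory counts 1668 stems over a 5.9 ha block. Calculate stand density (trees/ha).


Formula: Stand Density = N_trees / Area_ha
Density = 1668 trees / 5.9 ha
Density = 283 trees/ha

283


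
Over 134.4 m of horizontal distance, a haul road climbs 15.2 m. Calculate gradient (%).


Formula: Gradient = rise / run * 100
Gradient = 15.2 / 134.4 * 100 = 11.3%

11.3


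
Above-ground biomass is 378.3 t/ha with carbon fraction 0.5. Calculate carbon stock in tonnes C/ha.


Formula: Carbon Stock = Biomass * Carbon Fraction
C = 378.3 t/ha * 0.5
C = 189.2 t C/ha

189.2


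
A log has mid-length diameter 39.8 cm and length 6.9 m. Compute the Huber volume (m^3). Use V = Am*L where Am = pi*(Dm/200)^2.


Huber: V = Am * L,  Am = pi*(Dm/200)^2
Am = pi*(39.8/200)^2 = 0.12441 m^2
V = 0.12441*6.9 = 0.8584 m^3

0.8584


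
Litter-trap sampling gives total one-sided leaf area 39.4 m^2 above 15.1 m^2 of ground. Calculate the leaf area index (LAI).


Formula: LAI = total leaf area / ground area  (dimensionless)
LAI = 39.4 m^2 / 15.1 m^2
LAI = 2.61

2.61


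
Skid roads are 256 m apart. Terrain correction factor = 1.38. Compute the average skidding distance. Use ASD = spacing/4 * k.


Formula: ASD = (spacing / 4) * correction
Uncorrected distance = spacing / 4 = 256 / 4 = 64 m
ASD = 64 * 1.38 = 88 m

88


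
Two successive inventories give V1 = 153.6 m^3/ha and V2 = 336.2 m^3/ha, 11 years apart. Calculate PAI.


Formula: PAI = (V_T2 - V_T1) / (T2 - T1)
Volume increment = 336.2 - 153.6 = 182.6 m^3/ha
PAI = 182.6 / 11 = 16.6 m^3/ha/year

16.6


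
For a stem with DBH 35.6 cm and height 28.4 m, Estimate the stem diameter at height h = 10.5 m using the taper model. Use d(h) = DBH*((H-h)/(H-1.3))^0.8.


Taper: d(h) = DBH * ((H - h) / (H - 1.3))^0.8
Numerator = H - h = 28.4 - 10.5 = 17.9 m
Denominator = H - 1.3 = 28.4 - 1.3 = 27.1 m
Ratio = 17.9 / 27.1 = 0.66052
d = 35.6 * 0.66052^0.8 = 25.5 cm

25.5


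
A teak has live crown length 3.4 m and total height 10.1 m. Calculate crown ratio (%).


Formula: Crown Ratio = (Crown Length / Total Height) * 100
CR = (3.4 m / 10.1 m) * 100
CR = 0.3366 * 100 = 33.7%

33.7


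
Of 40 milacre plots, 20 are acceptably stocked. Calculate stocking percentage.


Formula: Stocking % = stocked plots / total plots * 100
Stocking = 20 / 40 * 100
Stocking = 0.5 * 100 = 50.0%

50.0


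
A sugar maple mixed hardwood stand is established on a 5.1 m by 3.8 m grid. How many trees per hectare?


Formula: TPH = 10000 m^2/ha / (spacing_x * spacing_y)
Area per tree = 5.1 m * 3.8 m = 19.38 m^2
TPH = 10000 / 19.38 = 516 trees/ha

516


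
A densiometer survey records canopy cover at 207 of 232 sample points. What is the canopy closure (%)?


Formula: Canopy closure = covered points / total points * 100
Closure = 207 / 232 * 100
Closure = 0.8922 * 100 = 89.2%

89.2


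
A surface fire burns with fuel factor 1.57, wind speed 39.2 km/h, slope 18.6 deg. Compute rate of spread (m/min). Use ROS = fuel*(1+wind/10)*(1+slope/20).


Formula: ROS = fuel * (1 + wind/10) * (1 + slope/20)
Wind factor = 1 + 39.2/10 = 4.92
Slope factor = 1 + 18.6/20 = 1.93
ROS = 1.57 * 4.92 * 1.93 = 14.91 m/min

14.91


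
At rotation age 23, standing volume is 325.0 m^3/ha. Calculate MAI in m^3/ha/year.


Formula: MAI = Total Volume / Stand Age
MAI = 325.0 m^3/ha / 23 years
MAI = 14.13 m^3/ha/year

14.13


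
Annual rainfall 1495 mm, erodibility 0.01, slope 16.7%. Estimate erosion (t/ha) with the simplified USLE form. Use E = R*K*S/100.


Formula: E = R * K * S / 100  (simplified USLE)
R * K = 1495 * 0.01 = 14.95
E = 14.95 * 16.7 / 100 = 2.5 t/ha

2.5


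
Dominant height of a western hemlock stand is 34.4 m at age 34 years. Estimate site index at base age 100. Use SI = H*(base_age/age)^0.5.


Formula: SI = H_dom * (base_age / age)^0.5
Age ratio = 100 / 34 = 2.94118
sqrt(age_ratio) = 1.71499
SI = 34.4 * 1.71499 = 59.0 m

59.0


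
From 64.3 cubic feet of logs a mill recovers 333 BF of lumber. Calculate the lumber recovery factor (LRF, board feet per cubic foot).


Formula: LRF = Lumber Output (BF) / Log Input (ft^3)
LRF = 333 BF / 64.3 ft^3
LRF = 5.18 BF/ft^3

5.18


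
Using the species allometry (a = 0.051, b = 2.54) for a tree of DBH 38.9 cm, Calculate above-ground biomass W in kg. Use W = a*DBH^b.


Formula: W = a * DBH^b  (allometric power law)
DBH^b = 38.9^2.54 = 10926.2715
W = 0.051 * 10926.2715 = 557.2 kg

557.2
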